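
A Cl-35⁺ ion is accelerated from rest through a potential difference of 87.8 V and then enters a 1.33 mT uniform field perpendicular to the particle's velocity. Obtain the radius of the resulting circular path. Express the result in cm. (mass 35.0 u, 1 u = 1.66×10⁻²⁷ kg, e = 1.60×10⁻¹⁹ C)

r ≈ 600 cm

The kinetic energy gained is K = qV = (1×1.60×10^-19)(87.8) = 1.40×10^-17 J.
v = √(2K/m) = 2.20×10^4 m/s.
r = mv/(qB) = (5.81×10^-26)(2.20×10^4) / [(1×1.60×10^-19)(1.33×10^-3)] = 6.00 m.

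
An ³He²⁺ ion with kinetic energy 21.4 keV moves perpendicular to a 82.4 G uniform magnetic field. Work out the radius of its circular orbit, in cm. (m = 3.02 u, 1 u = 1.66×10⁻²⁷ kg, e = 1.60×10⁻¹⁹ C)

Convert the energy: K = 21.4 keV = 3.42×10^-15 J.
v = √(2K/m) = √(2·3.42×10^-15/5.01×10^-27) = 1.17×10^6 m/s.
r = mv/(qB) = (5.01×10^-27)(1.17×10^6) / [(2×1.60×10^-19)(8.24×10^-3)] = 2.22 m.

r ≈ 222 cm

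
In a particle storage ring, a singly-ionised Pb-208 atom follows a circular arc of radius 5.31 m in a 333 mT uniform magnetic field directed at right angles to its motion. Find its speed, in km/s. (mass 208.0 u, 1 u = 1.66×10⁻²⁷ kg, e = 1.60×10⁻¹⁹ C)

v ≈ 819 km/s

From qvB = mv²/r, v = qBr/m.
v = (1×1.60×10^-19)(0.333)(5.31) / (3.45×10^-25) = 8.19×10^5 m/s.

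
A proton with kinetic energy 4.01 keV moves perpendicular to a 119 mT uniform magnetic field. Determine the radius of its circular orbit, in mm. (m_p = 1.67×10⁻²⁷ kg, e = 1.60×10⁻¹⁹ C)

r ≈ 76.9 mm

Convert the energy: K = 4.01 keV = 6.42×10^-16 J.
v = √(2K/m) = √(2·6.42×10^-16/1.67×10^-27) = 8.77×10^5 m/s.
r = mv/(qB) = (1.67×10^-27)(8.77×10^5) / [(1×1.60×10^-19)(0.119)] = 0.0769 m.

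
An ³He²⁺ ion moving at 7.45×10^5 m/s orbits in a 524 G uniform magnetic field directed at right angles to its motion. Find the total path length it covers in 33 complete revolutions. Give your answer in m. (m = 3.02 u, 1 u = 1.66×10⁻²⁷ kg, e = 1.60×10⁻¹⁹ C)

r = mv/(qB) = 0.223 m, so one revolution covers 2πr = 1.40 m.
In 33 revolutions: L = 33·2πr = 46.2 m.

L ≈ 46.2 m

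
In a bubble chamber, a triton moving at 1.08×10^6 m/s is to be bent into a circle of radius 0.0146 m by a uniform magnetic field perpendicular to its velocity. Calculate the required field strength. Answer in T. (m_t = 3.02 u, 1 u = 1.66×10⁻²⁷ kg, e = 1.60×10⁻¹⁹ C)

B ≈ 2.32 T

qvB = mv²/r gives B = mv/(qr).
B = (5.01×10^-27)(1.08×10^6) / [(1×1.60×10^-19)(0.0146)] = 2.32 T.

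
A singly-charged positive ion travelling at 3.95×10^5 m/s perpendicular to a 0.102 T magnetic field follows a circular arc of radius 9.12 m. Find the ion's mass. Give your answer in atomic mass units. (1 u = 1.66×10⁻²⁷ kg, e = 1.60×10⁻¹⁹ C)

m ≈ 227 u

qvB = mv²/r ⇒ m = qBr/v.
m = (1×1.60×10^-19)(0.102)(9.12) / (3.95×10^5) = 3.77×10^-25 kg = 227 u.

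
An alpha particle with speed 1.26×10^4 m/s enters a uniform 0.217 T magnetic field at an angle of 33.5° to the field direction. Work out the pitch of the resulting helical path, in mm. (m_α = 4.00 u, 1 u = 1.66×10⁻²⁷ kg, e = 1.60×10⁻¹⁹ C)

The velocity component along B is v∥ = v cos33.5° = 1.05×10^4 m/s.
The cyclotron period T = 2πm/(qB) = 6.01×10^-7 s is set by m, q, B alone.
Pitch = v∥·T = (1.05×10^4)(6.01×10^-7) = 6.31×10^-3 m.

pitch ≈ 6.31 mm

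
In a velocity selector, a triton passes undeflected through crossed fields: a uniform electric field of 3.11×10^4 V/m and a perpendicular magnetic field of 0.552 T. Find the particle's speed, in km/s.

For zero net force, qE = qvB, so v = E/B.
v = (3.11×10^4) / (0.552) = 5.63×10^4 m/s.

v ≈ 56.3 km/s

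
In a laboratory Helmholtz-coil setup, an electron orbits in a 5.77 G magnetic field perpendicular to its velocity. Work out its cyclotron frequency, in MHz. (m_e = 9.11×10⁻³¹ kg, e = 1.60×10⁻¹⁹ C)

f = qB/(2πm) = (1×1.60×10^-19)(5.77×10^-4) / [2π(9.11×10^-31)] = 1.61×10^7 Hz.

f ≈ 16.1 MHz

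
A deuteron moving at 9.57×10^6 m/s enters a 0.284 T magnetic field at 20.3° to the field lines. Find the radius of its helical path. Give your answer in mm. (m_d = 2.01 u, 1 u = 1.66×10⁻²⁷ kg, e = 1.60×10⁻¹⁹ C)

r ≈ 244 mm

Only the perpendicular component v⊥ = v sin20.3° = 3.32×10^6 m/s is bent by the field.
r = m v⊥ /(qB) = (3.34×10^-27)(3.32×10^6) / [(1×1.60×10^-19)(0.284)] = 0.244 m.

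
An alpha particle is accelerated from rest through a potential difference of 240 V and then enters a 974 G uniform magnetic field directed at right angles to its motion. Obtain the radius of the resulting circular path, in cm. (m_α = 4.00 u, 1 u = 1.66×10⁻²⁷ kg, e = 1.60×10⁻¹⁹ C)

The kinetic energy gained is K = qV = (2×1.60×10^-19)(240) = 7.68×10^-17 J.
v = √(2K/m) = 1.52×10^5 m/s.
r = mv/(qB) = (6.64×10^-27)(1.52×10^5) / [(2×1.60×10^-19)(0.0974)] = 0.0324 m.

r ≈ 3.24 cm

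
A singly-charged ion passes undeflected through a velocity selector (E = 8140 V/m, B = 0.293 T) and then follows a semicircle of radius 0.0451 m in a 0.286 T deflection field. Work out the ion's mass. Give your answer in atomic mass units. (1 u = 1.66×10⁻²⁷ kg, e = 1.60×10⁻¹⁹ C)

v = E/B₁ = 2.78×10^4 m/s.
From r = mv/(qB₂), m = qB₂r/v = (1×1.60×10^-19)(0.286)(0.0451) / (2.78×10^4) = 7.43×10^-26 kg.
In atomic mass units: m = 7.43×10^-26 / 1.66×10^-27 = 44.8 u.

m ≈ 44.8 u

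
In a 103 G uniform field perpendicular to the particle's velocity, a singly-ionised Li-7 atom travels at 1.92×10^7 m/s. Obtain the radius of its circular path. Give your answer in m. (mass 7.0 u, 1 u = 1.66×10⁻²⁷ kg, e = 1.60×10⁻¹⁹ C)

r ≈ 135 m

The magnetic force provides the centripetal force: qvB = mv²/r, so r = mv/(qB).
r = (1.16×10^-26 kg)(1.92×10^7 m/s) / [(1×1.60×10^-19 C)(0.0103 T)] = 135 m.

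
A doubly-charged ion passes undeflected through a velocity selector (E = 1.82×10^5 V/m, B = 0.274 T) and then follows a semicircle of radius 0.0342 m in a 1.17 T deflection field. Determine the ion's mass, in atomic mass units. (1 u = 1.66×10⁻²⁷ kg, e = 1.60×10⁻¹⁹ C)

v = E/B₁ = 6.64×10^5 m/s.
From r = mv/(qB₂), m = qB₂r/v = (2×1.60×10^-19)(1.17)(0.0342) / (6.64×10^5) = 1.93×10^-26 kg.
In atomic mass units: m = 1.93×10^-26 / 1.66×10^-27 = 11.6 u.

m ≈ 11.6 u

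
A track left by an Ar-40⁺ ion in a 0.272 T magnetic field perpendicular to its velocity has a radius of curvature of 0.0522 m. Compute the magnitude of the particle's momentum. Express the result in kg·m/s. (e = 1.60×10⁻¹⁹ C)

Since qvB = mv²/r, the momentum p = mv = qBr.
p = (1×1.60×10^-19)(0.272)(0.0522) = 2.27×10^-21 kg·m/s.

p ≈ 2.27×10^-21 kg·m/s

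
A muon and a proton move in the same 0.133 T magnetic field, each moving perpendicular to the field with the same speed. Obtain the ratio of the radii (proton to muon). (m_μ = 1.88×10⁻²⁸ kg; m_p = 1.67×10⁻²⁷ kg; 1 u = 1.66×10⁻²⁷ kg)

r = mv/(qB) ⇒ at equal v, r ∝ m/q.
r_{proton}/r_{muon} = 8.88.

ratio ≈ 8.88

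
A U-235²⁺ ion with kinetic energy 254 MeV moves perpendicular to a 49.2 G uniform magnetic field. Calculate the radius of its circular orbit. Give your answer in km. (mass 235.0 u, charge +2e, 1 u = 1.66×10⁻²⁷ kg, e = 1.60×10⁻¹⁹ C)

Convert the energy: K = 254 MeV = 4.06×10^-11 J.
v = √(2K/m) = √(2·4.06×10^-11/3.90×10^-25) = 1.44×10^7 m/s.
r = mv/(qB) = (3.90×10^-25)(1.44×10^7) / [(2×1.60×10^-19)(4.92×10^-3)] = 3580 m.

r ≈ 3.58 km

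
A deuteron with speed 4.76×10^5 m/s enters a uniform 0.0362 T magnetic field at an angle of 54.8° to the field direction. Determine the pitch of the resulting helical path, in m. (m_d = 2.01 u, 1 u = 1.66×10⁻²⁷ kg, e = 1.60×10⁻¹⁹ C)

The velocity component along B is v∥ = v cos54.8° = 2.74×10^5 m/s.
The cyclotron period T = 2πm/(qB) = 3.62×10^-6 s is set by m, q, B alone.
Pitch = v∥·T = (2.74×10^5)(3.62×10^-6) = 0.993 m.

pitch ≈ 0.993 m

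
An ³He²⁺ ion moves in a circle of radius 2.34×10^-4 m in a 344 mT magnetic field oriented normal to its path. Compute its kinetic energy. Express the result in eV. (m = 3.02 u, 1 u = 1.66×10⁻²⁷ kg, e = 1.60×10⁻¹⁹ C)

K ≈ 0.414 eV

v = qBr/m = (2×1.60×10^-19)(0.344)(2.34×10^-4) / (5.01×10^-27) = 5140 m/s.
K = ½mv² = 0.5·(5.01×10^-27)·(5140)² = 6.62×10^-20 J = 0.414 eV.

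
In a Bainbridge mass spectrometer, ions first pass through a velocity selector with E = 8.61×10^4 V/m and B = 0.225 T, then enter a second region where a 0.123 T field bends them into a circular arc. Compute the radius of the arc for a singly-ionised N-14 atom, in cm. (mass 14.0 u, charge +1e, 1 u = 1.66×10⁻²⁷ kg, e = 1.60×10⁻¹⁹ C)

The selector passes v = E/B = 8.61×10^4/0.225 = 3.83×10^5 m/s.
In the deflection region, r = mv/(qB₂) = (2.32×10^-26)(3.83×10^5) / [(1×1.60×10^-19)(0.123)] = 0.452 m.

r ≈ 45.2 cm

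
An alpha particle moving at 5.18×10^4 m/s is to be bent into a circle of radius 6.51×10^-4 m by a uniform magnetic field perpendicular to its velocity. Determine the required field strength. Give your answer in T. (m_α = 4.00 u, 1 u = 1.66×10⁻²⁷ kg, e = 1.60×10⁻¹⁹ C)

B ≈ 1.65 T

qvB = mv²/r gives B = mv/(qr).
B = (6.64×10^-27)(5.18×10^4) / [(2×1.60×10^-19)(6.51×10^-4)] = 1.65 T.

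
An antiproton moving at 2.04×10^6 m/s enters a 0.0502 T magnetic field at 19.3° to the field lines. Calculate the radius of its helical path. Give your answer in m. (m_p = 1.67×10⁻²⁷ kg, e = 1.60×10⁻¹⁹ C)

Only the perpendicular component v⊥ = v sin19.3° = 6.74×10^5 m/s is bent by the field.
r = m v⊥ /(qB) = (1.67×10^-27)(6.74×10^5) / [(1×1.60×10^-19)(0.0502)] = 0.140 m.

r ≈ 0.140 m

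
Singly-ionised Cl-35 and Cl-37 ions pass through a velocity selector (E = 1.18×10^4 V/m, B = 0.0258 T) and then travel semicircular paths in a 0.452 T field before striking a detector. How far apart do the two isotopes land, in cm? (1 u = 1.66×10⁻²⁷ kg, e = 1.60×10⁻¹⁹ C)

Δd ≈ 4.20 cm

Both emerge at v = E/B₁ = 4.57×10^5 m/s.
r = mv/(qB₂), so r₁ = 0.3674 m and r₂ = 0.3884 m, giving Δr = 0.0210 m.
After a semicircle each ion lands a diameter 2r from the entry slit, so the separation is 2Δr = 0.0420 m.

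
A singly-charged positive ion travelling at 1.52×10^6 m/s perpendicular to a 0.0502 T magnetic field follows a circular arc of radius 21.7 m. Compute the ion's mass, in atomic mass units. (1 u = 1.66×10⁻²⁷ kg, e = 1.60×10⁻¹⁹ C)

m ≈ 69.1 u

qvB = mv²/r ⇒ m = qBr/v.
m = (1×1.60×10^-19)(0.0502)(21.7) / (1.52×10^6) = 1.15×10^-25 kg = 69.1 u.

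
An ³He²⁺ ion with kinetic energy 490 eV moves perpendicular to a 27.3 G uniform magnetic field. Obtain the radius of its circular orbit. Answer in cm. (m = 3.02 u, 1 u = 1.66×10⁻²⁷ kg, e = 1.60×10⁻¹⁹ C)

r ≈ 101 cm

Convert the energy: K = 490 eV = 7.84×10^-17 J.
v = √(2K/m) = √(2·7.84×10^-17/5.01×10^-27) = 1.77×10^5 m/s.
r = mv/(qB) = (5.01×10^-27)(1.77×10^5) / [(2×1.60×10^-19)(2.73×10^-3)] = 1.01 m.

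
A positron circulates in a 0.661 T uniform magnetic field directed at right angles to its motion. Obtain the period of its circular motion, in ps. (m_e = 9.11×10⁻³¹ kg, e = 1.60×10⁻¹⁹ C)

T ≈ 54.1 ps

The cyclotron period is independent of speed: T = 2πm/(qB).
T = 2π(9.11×10^-31) / [(1×1.60×10^-19)(0.661)] = 5.41×10^-11 s.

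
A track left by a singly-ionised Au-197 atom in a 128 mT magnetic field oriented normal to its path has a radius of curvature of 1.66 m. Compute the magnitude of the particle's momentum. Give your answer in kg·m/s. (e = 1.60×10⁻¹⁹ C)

p ≈ 3.40×10^-20 kg·m/s

Since qvB = mv²/r, the momentum p = mv = qBr.
p = (1×1.60×10^-19)(0.128)(1.66) = 3.40×10^-20 kg·m/s.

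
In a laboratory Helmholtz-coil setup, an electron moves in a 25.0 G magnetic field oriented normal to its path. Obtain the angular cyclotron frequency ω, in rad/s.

ω ≈ 4.39×10^8 rad/s

ω = qB/m = (1×1.60×10^-19)(2.50×10^-3) / (9.11×10^-31) = 4.39×10^8 rad/s.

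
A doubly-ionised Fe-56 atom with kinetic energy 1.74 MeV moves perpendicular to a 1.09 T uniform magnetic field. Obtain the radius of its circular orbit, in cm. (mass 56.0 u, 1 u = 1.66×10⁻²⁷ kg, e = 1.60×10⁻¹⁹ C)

Convert the energy: K = 1.74 MeV = 2.78×10^-13 J.
v = √(2K/m) = √(2·2.78×10^-13/9.30×10^-26) = 2.45×10^6 m/s.
r = mv/(qB) = (9.30×10^-26)(2.45×10^6) / [(2×1.60×10^-19)(1.09)] = 0.652 m.

r ≈ 65.2 cm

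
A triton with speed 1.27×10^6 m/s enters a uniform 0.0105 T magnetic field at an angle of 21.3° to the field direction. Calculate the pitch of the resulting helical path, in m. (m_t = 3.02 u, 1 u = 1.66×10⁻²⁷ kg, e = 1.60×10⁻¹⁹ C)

The velocity component along B is v∥ = v cos21.3° = 1.18×10^6 m/s.
The cyclotron period T = 2πm/(qB) = 1.87×10^-5 s is set by m, q, B alone.
Pitch = v∥·T = (1.18×10^6)(1.87×10^-5) = 22.2 m.

pitch ≈ 22.2 m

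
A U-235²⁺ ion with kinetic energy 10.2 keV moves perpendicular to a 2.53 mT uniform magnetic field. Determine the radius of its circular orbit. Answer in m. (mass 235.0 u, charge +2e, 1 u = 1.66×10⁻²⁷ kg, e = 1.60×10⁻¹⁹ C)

Convert the energy: K = 10.2 keV = 1.63×10^-15 J.
v = √(2K/m) = √(2·1.63×10^-15/3.90×10^-25) = 9.15×10^4 m/s.
r = mv/(qB) = (3.90×10^-25)(9.15×10^4) / [(2×1.60×10^-19)(2.53×10^-3)] = 44.1 m.

r ≈ 44.1 m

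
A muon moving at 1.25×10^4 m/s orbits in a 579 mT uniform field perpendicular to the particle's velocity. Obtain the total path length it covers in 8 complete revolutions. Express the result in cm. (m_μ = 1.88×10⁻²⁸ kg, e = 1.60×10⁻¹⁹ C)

r = mv/(qB) = 2.54×10^-5 m, so one revolution covers 2πr = 1.59×10^-4 m.
In 8 revolutions: L = 8·2πr = 1.28×10^-3 m.

L ≈ 0.128 cm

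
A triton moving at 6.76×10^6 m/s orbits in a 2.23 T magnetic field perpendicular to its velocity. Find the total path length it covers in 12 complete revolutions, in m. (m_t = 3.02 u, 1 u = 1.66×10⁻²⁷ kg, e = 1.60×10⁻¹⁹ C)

L ≈ 7.16 m

r = mv/(qB) = 0.0950 m, so one revolution covers 2πr = 0.597 m.
In 12 revolutions: L = 12·2πr = 7.16 m.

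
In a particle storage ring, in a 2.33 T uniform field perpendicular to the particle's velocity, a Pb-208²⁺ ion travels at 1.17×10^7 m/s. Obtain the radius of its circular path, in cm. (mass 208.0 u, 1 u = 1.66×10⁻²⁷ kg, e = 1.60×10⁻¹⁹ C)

The magnetic force provides the centripetal force: qvB = mv²/r, so r = mv/(qB).
r = (3.45×10^-25 kg)(1.17×10^7 m/s) / [(2×1.60×10^-19 C)(2.33 T)] = 5.42 m.

r ≈ 542 cm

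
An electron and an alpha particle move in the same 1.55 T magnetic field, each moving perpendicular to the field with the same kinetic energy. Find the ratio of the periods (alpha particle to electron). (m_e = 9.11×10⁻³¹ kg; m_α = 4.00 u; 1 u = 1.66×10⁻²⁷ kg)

T = 2πm/(qB) is independent of speed, so T₂/T₁ = (m₂/q₂)/(m₁/q₁).
T_{alpha particle}/T_{electron} = (6.64×10^-27/2e) / (9.11×10^-31/1e) = 3640.

ratio ≈ 3640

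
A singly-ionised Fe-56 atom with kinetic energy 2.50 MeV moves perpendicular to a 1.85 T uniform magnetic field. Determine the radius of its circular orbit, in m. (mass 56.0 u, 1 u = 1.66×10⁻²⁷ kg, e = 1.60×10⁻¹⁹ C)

Convert the energy: K = 2.50 MeV = 4.00×10^-13 J.
v = √(2K/m) = √(2·4.00×10^-13/9.30×10^-26) = 2.93×10^6 m/s.
r = mv/(qB) = (9.30×10^-26)(2.93×10^6) / [(1×1.60×10^-19)(1.85)] = 0.921 m.

r ≈ 0.921 m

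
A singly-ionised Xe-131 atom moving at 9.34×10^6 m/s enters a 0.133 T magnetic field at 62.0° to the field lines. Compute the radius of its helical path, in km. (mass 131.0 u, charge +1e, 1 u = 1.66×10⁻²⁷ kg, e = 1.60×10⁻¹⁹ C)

Only the perpendicular component v⊥ = v sin62.0° = 8.25×10^6 m/s is bent by the field.
r = m v⊥ /(qB) = (2.17×10^-25)(8.25×10^6) / [(1×1.60×10^-19)(0.133)] = 84.3 m.

r ≈ 0.0843 km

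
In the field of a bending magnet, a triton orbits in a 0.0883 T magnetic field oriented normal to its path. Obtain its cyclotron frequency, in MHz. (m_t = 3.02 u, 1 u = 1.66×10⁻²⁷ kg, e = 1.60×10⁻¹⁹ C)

f ≈ 0.449 MHz

f = qB/(2πm) = (1×1.60×10^-19)(0.0883) / [2π(5.01×10^-27)] = 4.49×10^5 Hz.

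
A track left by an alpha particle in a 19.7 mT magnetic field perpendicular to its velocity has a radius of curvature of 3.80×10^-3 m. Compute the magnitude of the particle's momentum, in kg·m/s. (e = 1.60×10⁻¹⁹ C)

p ≈ 2.40×10^-23 kg·m/s

Since qvB = mv²/r, the momentum p = mv = qBr.
p = (2×1.60×10^-19)(0.0197)(3.80×10^-3) = 2.40×10^-23 kg·m/s.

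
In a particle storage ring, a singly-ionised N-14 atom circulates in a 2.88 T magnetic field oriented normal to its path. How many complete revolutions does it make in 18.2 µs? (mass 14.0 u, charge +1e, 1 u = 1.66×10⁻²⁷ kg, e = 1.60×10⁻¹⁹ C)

T = 2πm/(qB) = 2π(2.324×10^-26) / [(1×1.60×10^-19)(2.88)] = 3.1689×10^-7 s.
N = t/T = 1.82×10^-5 / 3.1689×10^-7 ≈ 57.43, so 57 complete revolutions.

N = 57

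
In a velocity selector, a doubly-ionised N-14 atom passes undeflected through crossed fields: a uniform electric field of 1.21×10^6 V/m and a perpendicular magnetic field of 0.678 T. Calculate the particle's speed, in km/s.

v ≈ 1780 km/s

For zero net force, qE = qvB, so v = E/B.
v = (1.21×10^6) / (0.678) = 1.78×10^6 m/s.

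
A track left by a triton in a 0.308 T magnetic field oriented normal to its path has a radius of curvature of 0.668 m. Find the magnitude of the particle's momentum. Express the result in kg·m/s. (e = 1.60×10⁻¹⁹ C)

p ≈ 3.29×10^-20 kg·m/s

Since qvB = mv²/r, the momentum p = mv = qBr.
p = (1×1.60×10^-19)(0.308)(0.668) = 3.29×10^-20 kg·m/s.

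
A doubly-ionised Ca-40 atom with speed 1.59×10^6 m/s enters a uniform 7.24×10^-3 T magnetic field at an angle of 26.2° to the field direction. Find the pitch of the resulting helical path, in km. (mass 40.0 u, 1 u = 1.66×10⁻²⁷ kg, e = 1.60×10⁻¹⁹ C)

The velocity component along B is v∥ = v cos26.2° = 1.43×10^6 m/s.
The cyclotron period T = 2πm/(qB) = 1.80×10^-4 s is set by m, q, B alone.
Pitch = v∥·T = (1.43×10^6)(1.80×10^-4) = 257 m.

pitch ≈ 0.257 km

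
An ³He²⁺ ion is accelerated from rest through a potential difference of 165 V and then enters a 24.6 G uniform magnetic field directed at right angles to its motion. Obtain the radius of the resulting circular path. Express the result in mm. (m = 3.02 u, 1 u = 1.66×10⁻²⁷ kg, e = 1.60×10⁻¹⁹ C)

The kinetic energy gained is K = qV = (2×1.60×10^-19)(165) = 5.28×10^-17 J.
v = √(2K/m) = 1.45×10^5 m/s.
r = mv/(qB) = (5.01×10^-27)(1.45×10^5) / [(2×1.60×10^-19)(2.46×10^-3)] = 0.924 m.

r ≈ 924 mm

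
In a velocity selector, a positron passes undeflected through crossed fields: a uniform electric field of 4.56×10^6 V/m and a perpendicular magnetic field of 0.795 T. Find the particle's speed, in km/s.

For zero net force, qE = qvB, so v = E/B.
v = (4.56×10^6) / (0.795) = 5.74×10^6 m/s.

v ≈ 5740 km/s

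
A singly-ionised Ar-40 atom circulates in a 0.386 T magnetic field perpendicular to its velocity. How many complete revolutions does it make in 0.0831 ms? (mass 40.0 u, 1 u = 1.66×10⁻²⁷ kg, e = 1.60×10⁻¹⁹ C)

T = 2πm/(qB) = 2π(6.64×10^-26) / [(1×1.60×10^-19)(0.386)] = 6.7552×10^-6 s.
N = t/T = 8.31×10^-5 / 6.7552×10^-6 ≈ 12.30, so 12 complete revolutions.

N = 12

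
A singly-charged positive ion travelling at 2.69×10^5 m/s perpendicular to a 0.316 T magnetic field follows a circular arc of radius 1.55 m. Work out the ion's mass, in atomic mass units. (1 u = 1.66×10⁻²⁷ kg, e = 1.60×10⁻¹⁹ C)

m ≈ 176 u

qvB = mv²/r ⇒ m = qBr/v.
m = (1×1.60×10^-19)(0.316)(1.55) / (2.69×10^5) = 2.91×10^-25 kg = 176 u.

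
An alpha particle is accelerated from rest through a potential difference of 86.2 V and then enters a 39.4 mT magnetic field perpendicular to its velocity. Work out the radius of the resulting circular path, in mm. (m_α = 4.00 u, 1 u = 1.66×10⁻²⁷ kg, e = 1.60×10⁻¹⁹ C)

The kinetic energy gained is K = qV = (2×1.60×10^-19)(86.2) = 2.76×10^-17 J.
v = √(2K/m) = 9.12×10^4 m/s.
r = mv/(qB) = (6.64×10^-27)(9.12×10^4) / [(2×1.60×10^-19)(0.0394)] = 0.0480 m.

r ≈ 48.0 mm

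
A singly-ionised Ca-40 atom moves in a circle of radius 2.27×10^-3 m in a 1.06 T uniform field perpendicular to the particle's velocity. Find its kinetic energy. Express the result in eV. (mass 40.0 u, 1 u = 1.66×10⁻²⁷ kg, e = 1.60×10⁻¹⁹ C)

K ≈ 6.98 eV

v = qBr/m = (1×1.60×10^-19)(1.06)(2.27×10^-3) / (6.64×10^-26) = 5800 m/s.
K = ½mv² = 0.5·(6.64×10^-26)·(5800)² = 1.12×10^-18 J = 6.98 eV.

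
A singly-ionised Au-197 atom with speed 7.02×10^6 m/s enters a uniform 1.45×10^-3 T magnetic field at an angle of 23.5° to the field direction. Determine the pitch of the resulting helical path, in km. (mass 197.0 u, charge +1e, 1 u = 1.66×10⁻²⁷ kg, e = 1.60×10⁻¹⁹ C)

pitch ≈ 57.0 km

The velocity component along B is v∥ = v cos23.5° = 6.44×10^6 m/s.
The cyclotron period T = 2πm/(qB) = 8.86×10^-3 s is set by m, q, B alone.
Pitch = v∥·T = (6.44×10^6)(8.86×10^-3) = 5.70×10^4 m.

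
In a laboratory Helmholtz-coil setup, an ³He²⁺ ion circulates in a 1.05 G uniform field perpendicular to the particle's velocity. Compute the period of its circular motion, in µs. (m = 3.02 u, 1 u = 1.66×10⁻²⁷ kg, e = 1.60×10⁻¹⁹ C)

The cyclotron period is independent of speed: T = 2πm/(qB).
T = 2π(5.01×10^-27) / [(2×1.60×10^-19)(1.05×10^-4)] = 9.37×10^-4 s.

T ≈ 937 µs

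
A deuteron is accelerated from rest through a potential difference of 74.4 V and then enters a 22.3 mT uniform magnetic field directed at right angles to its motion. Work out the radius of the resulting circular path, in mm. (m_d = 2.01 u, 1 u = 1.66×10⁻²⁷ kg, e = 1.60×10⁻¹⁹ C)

The kinetic energy gained is K = qV = (1×1.60×10^-19)(74.4) = 1.19×10^-17 J.
v = √(2K/m) = 8.45×10^4 m/s.
r = mv/(qB) = (3.34×10^-27)(8.45×10^4) / [(1×1.60×10^-19)(0.0223)] = 0.0790 m.

r ≈ 79.0 mm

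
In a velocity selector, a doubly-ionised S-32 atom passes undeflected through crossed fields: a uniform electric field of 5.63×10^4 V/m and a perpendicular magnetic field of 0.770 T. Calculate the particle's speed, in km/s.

v ≈ 73.1 km/s

For zero net force, qE = qvB, so v = E/B.
v = (5.63×10^4) / (0.770) = 7.31×10^4 m/s.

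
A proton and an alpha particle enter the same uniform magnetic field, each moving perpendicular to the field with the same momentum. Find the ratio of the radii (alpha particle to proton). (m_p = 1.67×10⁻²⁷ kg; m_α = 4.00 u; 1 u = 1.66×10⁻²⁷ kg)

r = p/(qB) ⇒ at equal p, r ∝ 1/q.
r_{alpha particle}/r_{proton} = 0.500.

ratio ≈ 0.500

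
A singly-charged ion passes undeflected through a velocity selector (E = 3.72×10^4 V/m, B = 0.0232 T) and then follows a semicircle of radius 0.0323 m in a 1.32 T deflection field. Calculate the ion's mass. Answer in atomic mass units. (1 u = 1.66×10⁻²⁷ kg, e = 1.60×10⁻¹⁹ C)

m ≈ 2.56 u

v = E/B₁ = 1.60×10^6 m/s.
From r = mv/(qB₂), m = qB₂r/v = (1×1.60×10^-19)(1.32)(0.0323) / (1.60×10^6) = 4.25×10^-27 kg.
In atomic mass units: m = 4.25×10^-27 / 1.66×10^-27 = 2.56 u.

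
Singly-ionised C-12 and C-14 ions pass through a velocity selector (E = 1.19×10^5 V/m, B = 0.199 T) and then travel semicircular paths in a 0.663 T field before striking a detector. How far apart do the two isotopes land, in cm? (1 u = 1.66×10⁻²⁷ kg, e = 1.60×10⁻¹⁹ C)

Both emerge at v = E/B₁ = 5.98×10^5 m/s.
r = mv/(qB₂), so r₁ = 0.1123 m and r₂ = 0.1310 m, giving Δr = 0.0187 m.
After a semicircle each ion lands a diameter 2r from the entry slit, so the separation is 2Δr = 0.0374 m.

Δd ≈ 3.74 cm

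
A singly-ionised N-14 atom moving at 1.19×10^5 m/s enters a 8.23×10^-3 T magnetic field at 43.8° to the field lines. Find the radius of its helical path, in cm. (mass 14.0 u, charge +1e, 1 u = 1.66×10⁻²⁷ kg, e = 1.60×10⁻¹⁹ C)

r ≈ 145 cm

Only the perpendicular component v⊥ = v sin43.8° = 8.24×10^4 m/s is bent by the field.
r = m v⊥ /(qB) = (2.32×10^-26)(8.24×10^4) / [(1×1.60×10^-19)(8.23×10^-3)] = 1.45 m.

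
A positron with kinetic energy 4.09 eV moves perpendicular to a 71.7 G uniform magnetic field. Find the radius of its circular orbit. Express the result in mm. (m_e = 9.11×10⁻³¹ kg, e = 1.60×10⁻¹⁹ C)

Convert the energy: K = 4.09 eV = 6.54×10^-19 J.
v = √(2K/m) = √(2·6.54×10^-19/9.11×10^-31) = 1.20×10^6 m/s.
r = mv/(qB) = (9.11×10^-31)(1.20×10^6) / [(1×1.60×10^-19)(7.17×10^-3)] = 9.52×10^-4 m.

r ≈ 0.952 mm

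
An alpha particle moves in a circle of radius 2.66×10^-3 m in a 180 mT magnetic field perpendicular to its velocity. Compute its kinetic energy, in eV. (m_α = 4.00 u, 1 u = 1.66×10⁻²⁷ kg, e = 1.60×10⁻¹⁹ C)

K ≈ 11.0 eV

v = qBr/m = (2×1.60×10^-19)(0.180)(2.66×10^-3) / (6.64×10^-27) = 2.31×10^4 m/s.
K = ½mv² = 0.5·(6.64×10^-27)·(2.31×10^4)² = 1.77×10^-18 J = 11.0 eV.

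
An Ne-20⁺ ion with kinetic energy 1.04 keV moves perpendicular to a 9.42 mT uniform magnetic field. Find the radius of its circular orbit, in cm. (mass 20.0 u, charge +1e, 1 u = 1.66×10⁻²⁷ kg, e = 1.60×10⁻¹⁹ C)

r ≈ 221 cm

Convert the energy: K = 1.04 keV = 1.66×10^-16 J.
v = √(2K/m) = √(2·1.66×10^-16/3.32×10^-26) = 1.00×10^5 m/s.
r = mv/(qB) = (3.32×10^-26)(1.00×10^5) / [(1×1.60×10^-19)(9.42×10^-3)] = 2.21 m.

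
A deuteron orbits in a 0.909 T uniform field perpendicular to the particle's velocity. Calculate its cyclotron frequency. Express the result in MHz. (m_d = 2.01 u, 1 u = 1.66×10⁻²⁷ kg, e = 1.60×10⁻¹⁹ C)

f = qB/(2πm) = (1×1.60×10^-19)(0.909) / [2π(3.34×10^-27)] = 6.94×10^6 Hz.

f ≈ 6.94 MHz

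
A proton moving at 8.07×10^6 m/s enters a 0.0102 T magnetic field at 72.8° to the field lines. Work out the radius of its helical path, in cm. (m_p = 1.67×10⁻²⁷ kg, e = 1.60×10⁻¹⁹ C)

Only the perpendicular component v⊥ = v sin72.8° = 7.71×10^6 m/s is bent by the field.
r = m v⊥ /(qB) = (1.67×10^-27)(7.71×10^6) / [(1×1.60×10^-19)(0.0102)] = 7.89 m.

r ≈ 789 cm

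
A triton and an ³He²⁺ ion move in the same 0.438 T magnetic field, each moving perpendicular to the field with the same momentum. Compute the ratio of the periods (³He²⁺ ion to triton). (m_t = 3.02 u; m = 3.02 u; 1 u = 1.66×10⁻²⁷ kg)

ratio ≈ 0.500

T = 2πm/(qB) is independent of speed, so T₂/T₁ = (m₂/q₂)/(m₁/q₁).
T_{³He²⁺ ion}/T_{triton} = (5.01×10^-27/2e) / (5.01×10^-27/1e) = 0.500.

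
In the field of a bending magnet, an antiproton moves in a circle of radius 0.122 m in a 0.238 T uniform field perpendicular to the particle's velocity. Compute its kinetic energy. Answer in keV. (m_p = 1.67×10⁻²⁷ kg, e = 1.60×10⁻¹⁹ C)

K ≈ 40.4 keV

v = qBr/m = (1×1.60×10^-19)(0.238)(0.122) / (1.67×10^-27) = 2.78×10^6 m/s.
K = ½mv² = 0.5·(1.67×10^-27)·(2.78×10^6)² = 6.46×10^-15 J = 40.4 keV.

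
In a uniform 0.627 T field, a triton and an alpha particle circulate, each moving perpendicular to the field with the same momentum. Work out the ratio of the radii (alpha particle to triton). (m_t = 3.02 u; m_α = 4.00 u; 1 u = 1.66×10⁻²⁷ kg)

r = p/(qB) ⇒ at equal p, r ∝ 1/q.
r_{alpha particle}/r_{triton} = 0.500.

ratio ≈ 0.500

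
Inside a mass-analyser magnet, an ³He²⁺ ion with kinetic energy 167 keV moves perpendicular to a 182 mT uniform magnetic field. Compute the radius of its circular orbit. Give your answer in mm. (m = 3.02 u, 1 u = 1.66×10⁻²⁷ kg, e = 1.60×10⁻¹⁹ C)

Convert the energy: K = 167 keV = 2.67×10^-14 J.
v = √(2K/m) = √(2·2.67×10^-14/5.01×10^-27) = 3.26×10^6 m/s.
r = mv/(qB) = (5.01×10^-27)(3.26×10^6) / [(2×1.60×10^-19)(0.182)] = 0.281 m.

r ≈ 281 mm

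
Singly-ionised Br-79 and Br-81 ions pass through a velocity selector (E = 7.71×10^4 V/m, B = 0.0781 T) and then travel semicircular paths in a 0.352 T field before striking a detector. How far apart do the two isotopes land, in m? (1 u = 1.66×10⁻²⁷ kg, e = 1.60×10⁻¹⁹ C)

Both emerge at v = E/B₁ = 9.87×10^5 m/s.
r = mv/(qB₂), so r₁ = 2.2987 m and r₂ = 2.3569 m, giving Δr = 0.0582 m.
After a semicircle each ion lands a diameter 2r from the entry slit, so the separation is 2Δr = 0.116 m.

Δd ≈ 0.116 m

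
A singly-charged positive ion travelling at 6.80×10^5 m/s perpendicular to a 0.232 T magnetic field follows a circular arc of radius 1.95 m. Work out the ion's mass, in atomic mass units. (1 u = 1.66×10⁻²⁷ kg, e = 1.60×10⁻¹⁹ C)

m ≈ 64.1 u

qvB = mv²/r ⇒ m = qBr/v.
m = (1×1.60×10^-19)(0.232)(1.95) / (6.80×10^5) = 1.06×10^-25 kg = 64.1 u.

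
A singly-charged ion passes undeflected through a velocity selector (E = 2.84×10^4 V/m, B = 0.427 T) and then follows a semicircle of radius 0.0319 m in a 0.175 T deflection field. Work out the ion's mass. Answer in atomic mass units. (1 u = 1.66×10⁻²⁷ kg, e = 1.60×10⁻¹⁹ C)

m ≈ 8.09 u

v = E/B₁ = 6.65×10^4 m/s.
From r = mv/(qB₂), m = qB₂r/v = (1×1.60×10^-19)(0.175)(0.0319) / (6.65×10^4) = 1.34×10^-26 kg.
In atomic mass units: m = 1.34×10^-26 / 1.66×10^-27 = 8.09 u.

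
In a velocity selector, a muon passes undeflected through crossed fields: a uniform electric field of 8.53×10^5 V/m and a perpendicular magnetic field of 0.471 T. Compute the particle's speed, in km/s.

v ≈ 1810 km/s

For zero net force, qE = qvB, so v = E/B.
v = (8.53×10^5) / (0.471) = 1.81×10^6 m/s.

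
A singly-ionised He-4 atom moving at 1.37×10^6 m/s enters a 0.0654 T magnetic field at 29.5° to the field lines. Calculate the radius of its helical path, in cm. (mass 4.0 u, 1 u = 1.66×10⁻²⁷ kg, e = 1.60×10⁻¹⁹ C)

Only the perpendicular component v⊥ = v sin29.5° = 6.75×10^5 m/s is bent by the field.
r = m v⊥ /(qB) = (6.64×10^-27)(6.75×10^5) / [(1×1.60×10^-19)(0.0654)] = 0.428 m.

r ≈ 42.8 cm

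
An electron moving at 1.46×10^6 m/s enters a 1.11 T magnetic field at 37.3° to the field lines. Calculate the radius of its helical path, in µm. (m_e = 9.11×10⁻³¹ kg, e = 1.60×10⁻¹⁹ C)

Only the perpendicular component v⊥ = v sin37.3° = 8.85×10^5 m/s is bent by the field.
r = m v⊥ /(qB) = (9.11×10^-31)(8.85×10^5) / [(1×1.60×10^-19)(1.11)] = 4.54×10^-6 m.

r ≈ 4.54 µm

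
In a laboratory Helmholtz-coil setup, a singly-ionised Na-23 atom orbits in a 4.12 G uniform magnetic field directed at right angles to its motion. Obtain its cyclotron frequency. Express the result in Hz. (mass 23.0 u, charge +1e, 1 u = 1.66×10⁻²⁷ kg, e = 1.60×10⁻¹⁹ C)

f = qB/(2πm) = (1×1.60×10^-19)(4.12×10^-4) / [2π(3.82×10^-26)] = 275 Hz.

f ≈ 275 Hz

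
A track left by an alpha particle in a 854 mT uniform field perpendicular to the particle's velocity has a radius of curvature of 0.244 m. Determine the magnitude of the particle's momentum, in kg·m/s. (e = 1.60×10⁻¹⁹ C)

p ≈ 6.67×10^-20 kg·m/s

Since qvB = mv²/r, the momentum p = mv = qBr.
p = (2×1.60×10^-19)(0.854)(0.244) = 6.67×10^-20 kg·m/s.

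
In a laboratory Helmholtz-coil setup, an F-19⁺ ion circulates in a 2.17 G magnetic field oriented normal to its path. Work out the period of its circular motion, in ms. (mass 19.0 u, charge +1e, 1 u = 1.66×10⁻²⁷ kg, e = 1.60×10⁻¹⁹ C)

The cyclotron period is independent of speed: T = 2πm/(qB).
T = 2π(3.15×10^-26) / [(1×1.60×10^-19)(2.17×10^-4)] = 5.71×10^-3 s.

T ≈ 5.71 ms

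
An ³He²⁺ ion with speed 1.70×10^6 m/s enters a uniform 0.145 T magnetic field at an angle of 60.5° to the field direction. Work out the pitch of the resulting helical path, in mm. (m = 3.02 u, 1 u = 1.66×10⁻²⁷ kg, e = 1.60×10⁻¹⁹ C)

The velocity component along B is v∥ = v cos60.5° = 8.37×10^5 m/s.
The cyclotron period T = 2πm/(qB) = 6.79×10^-7 s is set by m, q, B alone.
Pitch = v∥·T = (8.37×10^5)(6.79×10^-7) = 0.568 m.

pitch ≈ 568 mm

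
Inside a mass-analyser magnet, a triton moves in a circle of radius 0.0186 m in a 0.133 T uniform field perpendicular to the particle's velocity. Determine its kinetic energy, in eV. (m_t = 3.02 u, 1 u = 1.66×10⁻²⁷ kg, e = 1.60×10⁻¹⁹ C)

K ≈ 97.7 eV

v = qBr/m = (1×1.60×10^-19)(0.133)(0.0186) / (5.01×10^-27) = 7.90×10^4 m/s.
K = ½mv² = 0.5·(5.01×10^-27)·(7.90×10^4)² = 1.56×10^-17 J = 97.7 eV.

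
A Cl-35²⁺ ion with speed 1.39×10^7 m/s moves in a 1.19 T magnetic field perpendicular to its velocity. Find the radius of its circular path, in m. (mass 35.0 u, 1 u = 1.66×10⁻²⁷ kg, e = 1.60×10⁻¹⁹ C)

The magnetic force provides the centripetal force: qvB = mv²/r, so r = mv/(qB).
r = (5.81×10^-26 kg)(1.39×10^7 m/s) / [(2×1.60×10^-19 C)(1.19 T)] = 2.12 m.

r ≈ 2.12 m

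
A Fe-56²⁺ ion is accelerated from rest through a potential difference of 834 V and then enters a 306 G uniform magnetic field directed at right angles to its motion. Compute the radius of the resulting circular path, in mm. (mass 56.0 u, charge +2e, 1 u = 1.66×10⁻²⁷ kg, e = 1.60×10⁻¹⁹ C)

The kinetic energy gained is K = qV = (2×1.60×10^-19)(834) = 2.67×10^-16 J.
v = √(2K/m) = 7.58×10^4 m/s.
r = mv/(qB) = (9.30×10^-26)(7.58×10^4) / [(2×1.60×10^-19)(0.0306)] = 0.719 m.

r ≈ 719 mm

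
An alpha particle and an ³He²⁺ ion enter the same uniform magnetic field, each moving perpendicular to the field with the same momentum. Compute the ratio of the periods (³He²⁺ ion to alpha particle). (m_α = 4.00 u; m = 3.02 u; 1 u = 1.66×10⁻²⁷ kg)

T = 2πm/(qB) is independent of speed, so T₂/T₁ = (m₂/q₂)/(m₁/q₁).
T_{³He²⁺ ion}/T_{alpha particle} = (5.01×10^-27/2e) / (6.64×10^-27/2e) = 0.755.

ratio ≈ 0.755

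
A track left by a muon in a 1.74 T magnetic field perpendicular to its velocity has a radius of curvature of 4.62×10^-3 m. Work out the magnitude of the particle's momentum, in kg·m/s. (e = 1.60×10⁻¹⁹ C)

Since qvB = mv²/r, the momentum p = mv = qBr.
p = (1×1.60×10^-19)(1.74)(4.62×10^-3) = 1.29×10^-21 kg·m/s.

p ≈ 1.29×10^-21 kg·m/s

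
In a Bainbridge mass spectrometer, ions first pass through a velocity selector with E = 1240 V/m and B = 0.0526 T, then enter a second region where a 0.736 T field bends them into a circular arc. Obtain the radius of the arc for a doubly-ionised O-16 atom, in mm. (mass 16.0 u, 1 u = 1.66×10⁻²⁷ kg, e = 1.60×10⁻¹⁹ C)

The selector passes v = E/B = 1240/0.0526 = 2.36×10^4 m/s.
In the deflection region, r = mv/(qB₂) = (2.66×10^-26)(2.36×10^4) / [(2×1.60×10^-19)(0.736)] = 2.66×10^-3 m.

r ≈ 2.66 mm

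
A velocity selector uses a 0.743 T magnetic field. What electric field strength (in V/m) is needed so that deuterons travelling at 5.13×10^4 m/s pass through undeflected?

qE = qvB ⇒ E = vB = (5.13×10^4)(0.743) = 3.81×10^4 V/m.

E ≈ 3.81×10^4 V/m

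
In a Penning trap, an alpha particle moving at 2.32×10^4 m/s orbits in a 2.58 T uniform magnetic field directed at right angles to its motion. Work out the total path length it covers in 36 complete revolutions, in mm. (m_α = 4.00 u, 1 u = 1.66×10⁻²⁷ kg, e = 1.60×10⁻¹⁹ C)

L ≈ 42.2 mm

r = mv/(qB) = 1.87×10^-4 m, so one revolution covers 2πr = 1.17×10^-3 m.
In 36 revolutions: L = 36·2πr = 0.0422 m.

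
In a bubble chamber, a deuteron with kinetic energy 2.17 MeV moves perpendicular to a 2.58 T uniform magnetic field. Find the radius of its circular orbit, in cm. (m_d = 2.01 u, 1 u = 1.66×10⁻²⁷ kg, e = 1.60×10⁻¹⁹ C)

Convert the energy: K = 2.17 MeV = 3.47×10^-13 J.
v = √(2K/m) = √(2·3.47×10^-13/3.34×10^-27) = 1.44×10^7 m/s.
r = mv/(qB) = (3.34×10^-27)(1.44×10^7) / [(1×1.60×10^-19)(2.58)] = 0.117 m.

r ≈ 11.7 cm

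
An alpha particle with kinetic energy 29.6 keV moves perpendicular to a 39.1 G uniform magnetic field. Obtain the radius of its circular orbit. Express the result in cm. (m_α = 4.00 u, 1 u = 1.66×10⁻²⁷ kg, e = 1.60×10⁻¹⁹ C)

Convert the energy: K = 29.6 keV = 4.74×10^-15 J.
v = √(2K/m) = √(2·4.74×10^-15/6.64×10^-27) = 1.19×10^6 m/s.
r = mv/(qB) = (6.64×10^-27)(1.19×10^6) / [(2×1.60×10^-19)(3.91×10^-3)] = 6.34 m.

r ≈ 634 cm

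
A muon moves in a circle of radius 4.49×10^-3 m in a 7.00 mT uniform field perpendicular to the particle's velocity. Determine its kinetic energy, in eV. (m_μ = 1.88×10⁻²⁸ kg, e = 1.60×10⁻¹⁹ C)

v = qBr/m = (1×1.60×10^-19)(7.00×10^-3)(4.49×10^-3) / (1.88×10^-28) = 2.67×10^4 m/s.
K = ½mv² = 0.5·(1.88×10^-28)·(2.67×10^4)² = 6.73×10^-20 J = 0.420 eV.

K ≈ 0.420 eV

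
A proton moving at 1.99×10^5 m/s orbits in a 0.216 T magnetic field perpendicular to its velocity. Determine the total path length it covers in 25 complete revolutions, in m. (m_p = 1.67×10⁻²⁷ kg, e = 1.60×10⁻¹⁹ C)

r = mv/(qB) = 9.62×10^-3 m, so one revolution covers 2πr = 0.0604 m.
In 25 revolutions: L = 25·2πr = 1.51 m.

L ≈ 1.51 m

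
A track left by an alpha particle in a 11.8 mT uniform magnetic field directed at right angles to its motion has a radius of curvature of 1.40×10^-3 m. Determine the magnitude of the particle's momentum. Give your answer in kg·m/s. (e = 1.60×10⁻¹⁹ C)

Since qvB = mv²/r, the momentum p = mv = qBr.
p = (2×1.60×10^-19)(0.0118)(1.40×10^-3) = 5.29×10^-24 kg·m/s.

p ≈ 5.29×10^-24 kg·m/s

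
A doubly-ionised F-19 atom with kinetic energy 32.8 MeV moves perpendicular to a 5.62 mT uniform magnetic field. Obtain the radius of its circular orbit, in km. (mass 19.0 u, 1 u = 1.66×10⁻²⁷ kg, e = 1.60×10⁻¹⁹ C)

Convert the energy: K = 32.8 MeV = 5.25×10^-12 J.
v = √(2K/m) = √(2·5.25×10^-12/3.15×10^-26) = 1.82×10^7 m/s.
r = mv/(qB) = (3.15×10^-26)(1.82×10^7) / [(2×1.60×10^-19)(5.62×10^-3)] = 320 m.

r ≈ 0.320 km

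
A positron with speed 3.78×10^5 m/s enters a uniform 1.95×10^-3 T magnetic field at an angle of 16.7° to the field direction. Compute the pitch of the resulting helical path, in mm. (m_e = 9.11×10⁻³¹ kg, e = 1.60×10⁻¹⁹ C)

pitch ≈ 6.64 mm

The velocity component along B is v∥ = v cos16.7° = 3.62×10^5 m/s.
The cyclotron period T = 2πm/(qB) = 1.83×10^-8 s is set by m, q, B alone.
Pitch = v∥·T = (3.62×10^5)(1.83×10^-8) = 6.64×10^-3 m.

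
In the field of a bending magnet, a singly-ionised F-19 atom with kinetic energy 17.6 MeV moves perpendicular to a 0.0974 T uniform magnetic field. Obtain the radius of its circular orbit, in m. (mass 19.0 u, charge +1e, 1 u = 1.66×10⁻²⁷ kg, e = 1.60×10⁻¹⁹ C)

Convert the energy: K = 17.6 MeV = 2.82×10^-12 J.
v = √(2K/m) = √(2·2.82×10^-12/3.15×10^-26) = 1.34×10^7 m/s.
r = mv/(qB) = (3.15×10^-26)(1.34×10^7) / [(1×1.60×10^-19)(0.0974)] = 27.0 m.

r ≈ 27.0 m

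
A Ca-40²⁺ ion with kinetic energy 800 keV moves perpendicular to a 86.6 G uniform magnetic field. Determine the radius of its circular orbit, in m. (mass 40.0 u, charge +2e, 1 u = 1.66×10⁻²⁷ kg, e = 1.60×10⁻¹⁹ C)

r ≈ 47.0 m

Convert the energy: K = 800 keV = 1.28×10^-13 J.
v = √(2K/m) = √(2·1.28×10^-13/6.64×10^-26) = 1.96×10^6 m/s.
r = mv/(qB) = (6.64×10^-26)(1.96×10^6) / [(2×1.60×10^-19)(8.66×10^-3)] = 47.0 m.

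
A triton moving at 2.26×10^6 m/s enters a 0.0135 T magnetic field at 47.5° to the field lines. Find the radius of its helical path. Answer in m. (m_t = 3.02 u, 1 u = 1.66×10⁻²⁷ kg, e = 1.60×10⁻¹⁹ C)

r ≈ 3.87 m

Only the perpendicular component v⊥ = v sin47.5° = 1.67×10^6 m/s is bent by the field.
r = m v⊥ /(qB) = (5.01×10^-27)(1.67×10^6) / [(1×1.60×10^-19)(0.0135)] = 3.87 m.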